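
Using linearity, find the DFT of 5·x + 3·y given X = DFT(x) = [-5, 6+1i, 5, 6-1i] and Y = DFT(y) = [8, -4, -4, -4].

By linearity: DFT(5x + 3y) = 5·DFT(x) + 3·DFT(y)
= 5·[-5, 6+1i, 5, 6-1i] + 3·[8, -4, -4, -4]

Computing element-wise:
Z[0] = 5·(-5) + 3·(8) = -1
Z[1] = 5·(6+1i) + 3·(-4) = 18+5i
Z[2] = 5·(5) + 3·(-4) = 13
Z[3] = 5·(6-1i) + 3·(-4) = 18-5i

DFT(5x + 3y) = 5·X + 3·Y = [-1, 18+5i, 13, 18-5i]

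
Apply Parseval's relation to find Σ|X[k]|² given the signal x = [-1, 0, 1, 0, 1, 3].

Parseval: Σ|x[n]|² = (1/N)Σ|X[k]|², so Σ|X[k]|² = N·Σ|x[n]|² = 6·12.0000

Σ|X[k]|² = N·Σ|x[n]|² = 6·12.0000 = 72.0000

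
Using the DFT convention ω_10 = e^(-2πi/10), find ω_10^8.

ω_10^8 = e^(-2πi·8/10)
= cos(-2π·8/10) + i·sin(-2π·8/10)
= cos(-16π/10) + i·sin(-16π/10)

ω_10^8 = cos(-16π/10) + i·sin(-16π/10) = 0.3090+0.9511i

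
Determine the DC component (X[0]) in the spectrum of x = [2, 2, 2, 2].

X[0] = Σ(n=0 to 3) x[n] · ω_4^0 = Σ x[n]
= (2) + (2) + (2) + (2)

X[0] = 8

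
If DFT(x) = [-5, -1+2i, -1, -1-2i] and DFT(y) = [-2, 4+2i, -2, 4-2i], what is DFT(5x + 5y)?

By linearity: DFT(5x + 5y) = 5·DFT(x) + 5·DFT(y)
= 5·[-5, -1+2i, -1, -1-2i] + 5·[-2, 4+2i, -2, 4-2i]

Computing element-wise:
Z[0] = 5·(-5) + 5·(-2) = -35
Z[1] = 5·(-1+2i) + 5·(4+2i) = 15+20i
Z[2] = 5·(-1) + 5·(-2) = -15
Z[3] = 5·(-1-2i) + 5·(4-2i) = 15-20i

DFT(5x + 5y) = 5·X + 5·Y = [-35, 15+20i, -15, 15-20i]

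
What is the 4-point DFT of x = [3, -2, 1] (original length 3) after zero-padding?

Original 3-point DFT: [2, 3.5000+2.5981i, 3.5000-2.5981i]
Zero-padded 4-point DFT provides frequency interpolation.

DFT_4([x, 0, ...]) = [2, 2+2i, 6, 2-2i]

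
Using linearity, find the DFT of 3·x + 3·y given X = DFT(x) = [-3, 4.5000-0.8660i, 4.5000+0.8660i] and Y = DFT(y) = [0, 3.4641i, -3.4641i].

By linearity: DFT(3x + 3y) = 3·DFT(x) + 3·DFT(y)
= 3·[-3, 4.5000-0.8660i, 4.5000+0.8660i] + 3·[0, 3.4641i, -3.4641i]

Computing element-wise:
Z[0] = 3·(-3) + 3·(0) = -9
Z[1] = 3·(4.5000-0.8660i) + 3·(3.4641i) = 13.5000+7.7943i
Z[2] = 3·(4.5000+0.8660i) + 3·(-3.4641i) = 13.5000-7.7943i

DFT(3x + 3y) = 3·X + 3·Y = [-9, 13.5000+7.7943i, 13.5000-7.7943i]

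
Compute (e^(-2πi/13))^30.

Since ω_13^13 = 1, powers reduce modulo 13.
30 mod 13 = 4
So ω_13^30 = ω_13^4 = e^(-2πi·4/13)

ω_13^30 = ω_13^4 = -0.3546-0.9350i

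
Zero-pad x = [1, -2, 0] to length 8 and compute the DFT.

Original 3-point DFT: [-1, 2.0000+1.7321i, 2.0000-1.7321i]
Zero-padded 8-point DFT provides frequency interpolation.

DFT_8([x, 0, ...]) = [-1, -0.4142+1.4142i, 1+2i, 2.4142+1.4142i, 3, 2.4142-1.4142i, 1-2i, -0.4142-1.4142i]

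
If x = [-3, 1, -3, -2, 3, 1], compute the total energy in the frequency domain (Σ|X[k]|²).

Parseval: Σ|x[n]|² = (1/N)Σ|X[k]|², so Σ|X[k]|² = N·Σ|x[n]|² = 6·33.0000

Σ|X[k]|² = N·Σ|x[n]|² = 6·33.0000 = 198.0000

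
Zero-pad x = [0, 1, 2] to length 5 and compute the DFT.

Original 3-point DFT: [3, -1.5000+0.8660i, -1.5000-0.8660i]
Zero-padded 5-point DFT provides frequency interpolation.

DFT_5([x, 0, ...]) = [3, -1.3090-2.1266i, -0.1910+1.3143i, -0.1910-1.3143i, -1.3090+2.1266i]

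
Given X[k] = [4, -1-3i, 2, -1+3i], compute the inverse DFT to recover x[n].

x[n] = (1/4) Σ(k=0 to 3) X[k] · e^(2πikn/4)

Computing each x[n]:
x[0] = 1
x[1] = 2
x[2] = 2
x[3] = -1

x = [1, 2, 2, -1]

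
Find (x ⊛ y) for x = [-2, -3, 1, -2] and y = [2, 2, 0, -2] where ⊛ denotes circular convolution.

(x ⊛ y)[n] = Σ(m=0 to 3) x[m] · y[(n-m) mod 4]

Computing each output sample:
(x ⊛ y)[0] = -2
(x ⊛ y)[1] = -12
(x ⊛ y)[2] = 0
(x ⊛ y)[3] = 2

x ⊛ y = [-2, -12, 0, 2]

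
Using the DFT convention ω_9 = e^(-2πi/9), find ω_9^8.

ω_9^8 = e^(-2πi·8/9)
= cos(-2π·8/9) + i·sin(-2π·8/9)
= cos(-16π/9) + i·sin(-16π/9)

ω_9^8 = cos(-16π/9) + i·sin(-16π/9) = 0.7660+0.6428i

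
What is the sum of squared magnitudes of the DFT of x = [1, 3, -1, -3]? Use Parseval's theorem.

Parseval: Σ|x[n]|² = (1/N)Σ|X[k]|², so Σ|X[k]|² = N·Σ|x[n]|² = 4·20.0000

Σ|X[k]|² = N·Σ|x[n]|² = 4·20.0000 = 80.0000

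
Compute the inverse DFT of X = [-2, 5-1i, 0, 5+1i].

x[n] = (1/4) Σ(k=0 to 3) X[k] · e^(2πikn/4)

Computing each x[n]:
x[0] = 2
x[1] = 0
x[2] = -3
x[3] = -1

x = [2, 0, -3, -1]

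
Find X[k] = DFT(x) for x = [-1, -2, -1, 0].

X[k] = Σ(n=0 to 3) x[n] · ω_4^(nk)
where ω_4 = e^(-2πi/4)

Computing each X[k]:
X[0] = -4
X[1] = 2i
X[2] = 0
X[3] = -2i

X = [-4, 2i, 0, -2i]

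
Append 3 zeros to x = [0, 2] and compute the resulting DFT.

Original 2-point DFT: [2, -2]
Zero-padded 5-point DFT provides frequency interpolation.

DFT_5([x, 0, ...]) = [2, 0.6180-1.9021i, -1.6180-1.1756i, -1.6180+1.1756i, 0.6180+1.9021i]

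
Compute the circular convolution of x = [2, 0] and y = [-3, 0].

(x ⊛ y)[n] = Σ(m=0 to 1) x[m] · y[(n-m) mod 2]

Computing each output sample:
(x ⊛ y)[0] = -6
(x ⊛ y)[1] = 0

x ⊛ y = [-6, 0]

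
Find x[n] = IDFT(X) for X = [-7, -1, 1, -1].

x[n] = (1/4) Σ(k=0 to 3) X[k] · e^(2πikn/4)

Computing each x[n]:
x[0] = -2
x[1] = -2
x[2] = -1
x[3] = -2

x = [-2, -2, -1, -2]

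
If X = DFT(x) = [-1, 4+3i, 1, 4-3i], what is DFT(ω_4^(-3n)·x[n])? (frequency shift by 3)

Modulation property: DFT(ω_4^(-3n)·x[n]) = X[(k-3) mod 4], so circularly shift X by 3 positions.

X[k-3] = [4+3i, 1, 4-3i, -1]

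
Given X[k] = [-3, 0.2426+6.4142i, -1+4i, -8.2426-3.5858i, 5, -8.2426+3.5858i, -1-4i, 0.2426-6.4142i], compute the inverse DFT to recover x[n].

x[n] = (1/8) Σ(k=0 to 7) X[k] · e^(2πikn/8)

Computing each x[n]:
x[0] = -2
x[1] = -1
x[2] = -2
x[3] = -2
x[4] = 2
x[5] = -3
x[6] = 3
x[7] = 2

x = [-2, -1, -2, -2, 2, -3, 3, 2]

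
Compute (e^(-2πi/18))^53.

Since ω_18^18 = 1, powers reduce modulo 18.
53 mod 18 = 17
So ω_18^53 = ω_18^17 = e^(-2πi·17/18)

ω_18^53 = ω_18^17 = 0.9397+0.3420i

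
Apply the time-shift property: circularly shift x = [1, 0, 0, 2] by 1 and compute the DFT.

Time shift by 1: X_shifted[k] = ω_4^(1k) · X[k]
Shifted x = [2, 1, 0, 0]

DFT(x[n-1]) = [3, 2-1i, 1, 2+1i]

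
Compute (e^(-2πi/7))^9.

Since ω_7^7 = 1, powers reduce modulo 7.
9 mod 7 = 2
So ω_7^9 = ω_7^2 = e^(-2πi·2/7)

ω_7^9 = ω_7^2 = -0.2225-0.9749i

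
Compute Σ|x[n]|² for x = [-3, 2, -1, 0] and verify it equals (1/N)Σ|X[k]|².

Time domain:
Σ|x[n]|² = |-3|² + |2|² + |-1|² + |0|² = 14.0000

Frequency domain:
(1/4)Σ|X[k]|² = (1/4)(|-2|² + |-2-2i|² + |-6|² + |-2+2i|²) = (1/4)·56.0000 = 14.0000

Both sides agree, confirming Parseval's theorem.

Σ|x[n]|² = (1/N)Σ|X[k]|² = 14.0000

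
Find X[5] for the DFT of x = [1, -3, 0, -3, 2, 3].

X[5] = Σ(n=0 to 5) x[n] · ω_6^(5n) where ω_6 = e^(-2πi/6)
= (1)·ω_6^0 + (-3)·ω_6^5 + (0)·ω_6^10 + (-3)·ω_6^15 + (2)·ω_6^20 + (3)·ω_6^25

X[5] = 3.0000-6.9282i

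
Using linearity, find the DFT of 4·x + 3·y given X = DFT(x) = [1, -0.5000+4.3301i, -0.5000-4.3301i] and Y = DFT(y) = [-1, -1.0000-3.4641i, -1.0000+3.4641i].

By linearity: DFT(4x + 3y) = 4·DFT(x) + 3·DFT(y)
= 4·[1, -0.5000+4.3301i, -0.5000-4.3301i] + 3·[-1, -1.0000-3.4641i, -1.0000+3.4641i]

Computing element-wise:
Z[0] = 4·(1) + 3·(-1) = 1
Z[1] = 4·(-0.5000+4.3301i) + 3·(-1.0000-3.4641i) = -5.0000+6.9281i
Z[2] = 4·(-0.5000-4.3301i) + 3·(-1.0000+3.4641i) = -5.0000-6.9281i

DFT(4x + 3y) = 4·X + 3·Y = [1, -5.0000+6.9281i, -5.0000-6.9281i]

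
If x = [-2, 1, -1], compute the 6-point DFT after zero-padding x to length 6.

Original 3-point DFT: [-2, -2.0000-1.7321i, -2.0000+1.7321i]
Zero-padded 6-point DFT provides frequency interpolation.

DFT_6([x, 0, ...]) = [-2, -1, -2.0000-1.7321i, -4, -2.0000+1.7321i, -1]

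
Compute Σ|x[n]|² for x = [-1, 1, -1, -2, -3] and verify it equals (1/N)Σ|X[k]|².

Time domain:
Σ|x[n]|² = |-1|² + |1|² + |-1|² + |-2|² + |-3|² = 16.0000

Frequency domain:
(1/5)Σ|X[k]|² = (1/5)(|-6|² + |0.8090-4.3920i|² + |-0.3090-1.4001i|² + |-0.3090+1.4001i|² + |0.8090+4.3920i|²) = (1/5)·80.0000 = 16.0000

Both sides agree, confirming Parseval's theorem.

Σ|x[n]|² = (1/N)Σ|X[k]|² = 16.0000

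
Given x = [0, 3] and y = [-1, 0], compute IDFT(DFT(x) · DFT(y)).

(x ⊛ y)[n] = Σ(m=0 to 1) x[m] · y[(n-m) mod 2]

Computing each output sample:
(x ⊛ y)[0] = 0
(x ⊛ y)[1] = -3

x ⊛ y = [0, -3]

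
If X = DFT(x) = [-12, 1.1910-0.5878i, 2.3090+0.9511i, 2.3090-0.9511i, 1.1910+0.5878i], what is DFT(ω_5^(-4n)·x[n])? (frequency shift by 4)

Modulation property: DFT(ω_5^(-4n)·x[n]) = X[(k-4) mod 5], so circularly shift X by 4 positions.

X[k-4] = [1.1910-0.5878i, 2.3090+0.9511i, 2.3090-0.9511i, 1.1910+0.5878i, -12]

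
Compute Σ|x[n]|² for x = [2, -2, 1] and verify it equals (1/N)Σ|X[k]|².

Time domain:
Σ|x[n]|² = |2|² + |-2|² + |1|² = 9.0000

Frequency domain:
(1/3)Σ|X[k]|² = (1/3)(|1|² + |2.5000+2.5981i|² + |2.5000-2.5981i|²) = (1/3)·27.0000 = 9.0000

Both sides agree, confirming Parseval's theorem.

Σ|x[n]|² = (1/N)Σ|X[k]|² = 9.0000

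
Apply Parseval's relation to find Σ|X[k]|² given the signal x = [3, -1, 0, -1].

Parseval: Σ|x[n]|² = (1/N)Σ|X[k]|², so Σ|X[k]|² = N·Σ|x[n]|² = 4·11.0000

Σ|X[k]|² = N·Σ|x[n]|² = 4·11.0000 = 44.0000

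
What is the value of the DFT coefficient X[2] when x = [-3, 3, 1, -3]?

X[2] = Σ(n=0 to 3) x[n] · ω_4^(2n) where ω_4 = e^(-2πi/4)
= (-3)·ω_4^0 + (3)·ω_4^2 + (1)·ω_4^4 + (-3)·ω_4^6

X[2] = -2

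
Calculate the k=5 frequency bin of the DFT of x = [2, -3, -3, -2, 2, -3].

X[5] = Σ(n=0 to 5) x[n] · ω_6^(5n) where ω_6 = e^(-2πi/6)
= (2)·ω_6^0 + (-3)·ω_6^5 + (-3)·ω_6^10 + (-2)·ω_6^15 + (2)·ω_6^20 + (-3)·ω_6^25

X[5] = 1.5000-4.3301i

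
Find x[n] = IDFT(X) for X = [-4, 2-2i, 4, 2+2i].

x[n] = (1/4) Σ(k=0 to 3) X[k] · e^(2πikn/4)

Computing each x[n]:
x[0] = 1
x[1] = -1
x[2] = -1
x[3] = -3

x = [1, -1, -1, -3]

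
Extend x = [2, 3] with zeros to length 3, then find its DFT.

Original 2-point DFT: [5, -1]
Zero-padded 3-point DFT provides frequency interpolation.

DFT_3([x, 0, ...]) = [5, 0.5000-2.5981i, 0.5000+2.5981i]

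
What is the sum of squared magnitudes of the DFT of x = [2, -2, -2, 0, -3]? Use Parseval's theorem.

Parseval: Σ|x[n]|² = (1/N)Σ|X[k]|², so Σ|X[k]|² = N·Σ|x[n]|² = 5·21.0000

Σ|X[k]|² = N·Σ|x[n]|² = 5·21.0000 = 105.0000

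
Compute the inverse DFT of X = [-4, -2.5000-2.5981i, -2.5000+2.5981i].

x[n] = (1/3) Σ(k=0 to 2) X[k] · e^(2πikn/3)

Computing each x[n]:
x[0] = -3
x[1] = 1
x[2] = -2

x = [-3, 1, -2]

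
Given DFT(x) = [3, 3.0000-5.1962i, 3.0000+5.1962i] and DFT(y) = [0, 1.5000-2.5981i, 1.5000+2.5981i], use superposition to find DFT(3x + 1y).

By linearity: DFT(3x + 1y) = 3·DFT(x) + 1·DFT(y)
= 3·[3, 3.0000-5.1962i, 3.0000+5.1962i] + 1·[0, 1.5000-2.5981i, 1.5000+2.5981i]

Computing element-wise:
Z[0] = 3·(3) + 1·(0) = 9
Z[1] = 3·(3.0000-5.1962i) + 1·(1.5000-2.5981i) = 10.5000-18.1867i
Z[2] = 3·(3.0000+5.1962i) + 1·(1.5000+2.5981i) = 10.5000+18.1867i

DFT(3x + 1y) = 3·X + 1·Y = [9, 10.5000-18.1867i, 10.5000+18.1867i]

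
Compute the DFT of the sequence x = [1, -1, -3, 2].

X[k] = Σ(n=0 to 3) x[n] · ω_4^(nk)
where ω_4 = e^(-2πi/4)

Computing each X[k]:
X[0] = -1
X[1] = 4+3i
X[2] = -3
X[3] = 4-3i

X = [-1, 4+3i, -3, 4-3i]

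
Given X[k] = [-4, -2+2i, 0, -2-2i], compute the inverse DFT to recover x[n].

x[n] = (1/4) Σ(k=0 to 3) X[k] · e^(2πikn/4)

Computing each x[n]:
x[0] = -2
x[1] = -2
x[2] = 0
x[3] = 0

x = [-2, -2, 0, 0]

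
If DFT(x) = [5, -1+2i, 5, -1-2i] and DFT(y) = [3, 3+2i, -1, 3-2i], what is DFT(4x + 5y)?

By linearity: DFT(4x + 5y) = 4·DFT(x) + 5·DFT(y)
= 4·[5, -1+2i, 5, -1-2i] + 5·[3, 3+2i, -1, 3-2i]

Computing element-wise:
Z[0] = 4·(5) + 5·(3) = 35
Z[1] = 4·(-1+2i) + 5·(3+2i) = 11+18i
Z[2] = 4·(5) + 5·(-1) = 15
Z[3] = 4·(-1-2i) + 5·(3-2i) = 11-18i

DFT(4x + 5y) = 4·X + 5·Y = [35, 11+18i, 15, 11-18i]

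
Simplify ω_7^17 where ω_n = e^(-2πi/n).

Since ω_7^7 = 1, powers reduce modulo 7.
17 mod 7 = 3
So ω_7^17 = ω_7^3 = e^(-2πi·3/7)

ω_7^17 = ω_7^3 = -0.9010-0.4339i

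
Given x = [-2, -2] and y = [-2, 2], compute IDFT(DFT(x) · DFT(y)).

(x ⊛ y)[n] = Σ(m=0 to 1) x[m] · y[(n-m) mod 2]

Computing each output sample:
(x ⊛ y)[0] = 0
(x ⊛ y)[1] = 0

x ⊛ y = [0, 0]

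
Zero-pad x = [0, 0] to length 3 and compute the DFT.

Original 2-point DFT: [0, 0]
Zero-padded 3-point DFT provides frequency interpolation.

DFT_3([x, 0, ...]) = [0, 0, 0]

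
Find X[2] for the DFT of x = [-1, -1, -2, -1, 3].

X[2] = Σ(n=0 to 4) x[n] · ω_5^(2n) where ω_5 = e^(-2πi/5)
= (-1)·ω_5^0 + (-1)·ω_5^2 + (-2)·ω_5^4 + (-1)·ω_5^6 + (3)·ω_5^8

X[2] = -3.5451+1.4001i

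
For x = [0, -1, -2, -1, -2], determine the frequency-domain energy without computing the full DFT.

Parseval: Σ|x[n]|² = (1/N)Σ|X[k]|², so Σ|X[k]|² = N·Σ|x[n]|² = 5·10.0000

Σ|X[k]|² = N·Σ|x[n]|² = 5·10.0000 = 50.0000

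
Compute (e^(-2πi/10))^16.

Since ω_10^10 = 1, powers reduce modulo 10.
16 mod 10 = 6
So ω_10^16 = ω_10^6 = e^(-2πi·6/10)

ω_10^16 = ω_10^6 = -0.8090+0.5878i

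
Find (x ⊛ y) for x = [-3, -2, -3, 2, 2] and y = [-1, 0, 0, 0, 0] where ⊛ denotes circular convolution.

(x ⊛ y)[n] = Σ(m=0 to 4) x[m] · y[(n-m) mod 5]

Computing each output sample:
(x ⊛ y)[0] = 3
(x ⊛ y)[1] = 2
(x ⊛ y)[2] = 3
(x ⊛ y)[3] = -2
(x ⊛ y)[4] = -2

x ⊛ y = [3, 2, 3, -2, -2]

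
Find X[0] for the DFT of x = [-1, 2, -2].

X[0] = Σ(n=0 to 2) x[n] · ω_3^0 = Σ x[n]
= (-1) + (2) + (-2)

X[0] = -1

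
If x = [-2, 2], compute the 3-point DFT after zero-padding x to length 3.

Original 2-point DFT: [0, -4]
Zero-padded 3-point DFT provides frequency interpolation.

DFT_3([x, 0, ...]) = [0, -3.0000-1.7321i, -3.0000+1.7321i]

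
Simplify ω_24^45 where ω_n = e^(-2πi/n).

Since ω_24^24 = 1, powers reduce modulo 24.
45 mod 24 = 21
So ω_24^45 = ω_24^21 = e^(-2πi·21/24)

ω_24^45 = ω_24^21 = 0.7071+0.7071i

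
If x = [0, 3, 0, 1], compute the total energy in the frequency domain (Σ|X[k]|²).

Parseval: Σ|x[n]|² = (1/N)Σ|X[k]|², so Σ|X[k]|² = N·Σ|x[n]|² = 4·10.0000

Σ|X[k]|² = N·Σ|x[n]|² = 4·10.0000 = 40.0000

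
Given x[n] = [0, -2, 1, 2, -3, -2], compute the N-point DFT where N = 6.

X[k] = Σ(n=0 to 5) x[n] · ω_6^(nk)
where ω_6 = e^(-2πi/6)

Computing each X[k]:
X[0] = -4
X[1] = -3.0000-3.4641i
X[2] = 5.0000+3.4641i
X[3] = 0
X[4] = 5.0000-3.4641i
X[5] = -3.0000+3.4641i

X = [-4, -3.0000-3.4641i, 5.0000+3.4641i, 0, 5.0000-3.4641i, -3.0000+3.4641i]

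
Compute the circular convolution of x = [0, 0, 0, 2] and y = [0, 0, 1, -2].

(x ⊛ y)[n] = Σ(m=0 to 3) x[m] · y[(n-m) mod 4]

Computing each output sample:
(x ⊛ y)[0] = 0
(x ⊛ y)[1] = 2
(x ⊛ y)[2] = -4
(x ⊛ y)[3] = 0

x ⊛ y = [0, 2, -4, 0]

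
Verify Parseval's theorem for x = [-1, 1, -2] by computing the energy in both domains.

Time domain:
Σ|x[n]|² = |-1|² + |1|² + |-2|² = 6.0000

Frequency domain:
(1/3)Σ|X[k]|² = (1/3)(|-2|² + |-0.5000-2.5981i|² + |-0.5000+2.5981i|²) = (1/3)·18.0000 = 6.0000

Both sides agree, confirming Parseval's theorem.

Σ|x[n]|² = (1/N)Σ|X[k]|² = 6.0000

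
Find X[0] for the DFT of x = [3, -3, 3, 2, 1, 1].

X[0] = Σ(n=0 to 5) x[n] · ω_6^0 = Σ x[n]
= (3) + (-3) + (3) + (2) + (1) + (1)

X[0] = 7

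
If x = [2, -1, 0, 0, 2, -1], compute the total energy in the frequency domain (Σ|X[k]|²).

Parseval: Σ|x[n]|² = (1/N)Σ|X[k]|², so Σ|X[k]|² = N·Σ|x[n]|² = 6·10.0000

Σ|X[k]|² = N·Σ|x[n]|² = 6·10.0000 = 60.0000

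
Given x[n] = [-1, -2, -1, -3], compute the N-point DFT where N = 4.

X[k] = Σ(n=0 to 3) x[n] · ω_4^(nk)
where ω_4 = e^(-2πi/4)

Computing each X[k]:
X[0] = -7
X[1] = -1i
X[2] = 3
X[3] = 1i

X = [-7, -1i, 3, 1i]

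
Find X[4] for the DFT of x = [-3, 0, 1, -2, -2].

X[4] = Σ(n=0 to 4) x[n] · ω_5^(4n) where ω_5 = e^(-2πi/5)
= (-3)·ω_5^0 + (0)·ω_5^4 + (1)·ω_5^8 + (-2)·ω_5^12 + (-2)·ω_5^16

X[4] = -2.8090+3.6655i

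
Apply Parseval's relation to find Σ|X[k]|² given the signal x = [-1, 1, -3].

Parseval: Σ|x[n]|² = (1/N)Σ|X[k]|², so Σ|X[k]|² = N·Σ|x[n]|² = 3·11.0000

Σ|X[k]|² = N·Σ|x[n]|² = 3·11.0000 = 33.0000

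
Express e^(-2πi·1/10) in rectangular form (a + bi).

ω_10^1 = e^(-2πi·1/10)
= cos(-2π·1/10) + i·sin(-2π·1/10)
= cos(-2π/10) + i·sin(-2π/10)

ω_10^1 = cos(-2π/10) + i·sin(-2π/10) = 0.8090-0.5878i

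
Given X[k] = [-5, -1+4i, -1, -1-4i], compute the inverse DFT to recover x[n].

x[n] = (1/4) Σ(k=0 to 3) X[k] · e^(2πikn/4)

Computing each x[n]:
x[0] = -2
x[1] = -3
x[2] = -1
x[3] = 1

x = [-2, -3, -1, 1]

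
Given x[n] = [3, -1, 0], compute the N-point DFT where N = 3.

X[k] = Σ(n=0 to 2) x[n] · ω_3^(nk)
where ω_3 = e^(-2πi/3)

Computing each X[k]:
X[0] = 2
X[1] = 3.5000+0.8660i
X[2] = 3.5000-0.8660i

X = [2, 3.5000+0.8660i, 3.5000-0.8660i]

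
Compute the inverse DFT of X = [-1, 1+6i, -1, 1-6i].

x[n] = (1/4) Σ(k=0 to 3) X[k] · e^(2πikn/4)

Computing each x[n]:
x[0] = 0
x[1] = -3
x[2] = -1
x[3] = 3

x = [0, -3, -1, 3]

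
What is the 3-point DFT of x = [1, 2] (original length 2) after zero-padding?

Original 2-point DFT: [3, -1]
Zero-padded 3-point DFT provides frequency interpolation.

DFT_3([x, 0, ...]) = [3, -1.7321i, 1.7321i]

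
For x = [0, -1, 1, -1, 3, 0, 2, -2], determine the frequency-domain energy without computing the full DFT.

Parseval: Σ|x[n]|² = (1/N)Σ|X[k]|², so Σ|X[k]|² = N·Σ|x[n]|² = 8·20.0000

Σ|X[k]|² = N·Σ|x[n]|² = 8·20.0000 = 160.0000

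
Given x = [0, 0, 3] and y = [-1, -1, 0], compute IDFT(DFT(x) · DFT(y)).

(x ⊛ y)[n] = Σ(m=0 to 2) x[m] · y[(n-m) mod 3]

Computing each output sample:
(x ⊛ y)[0] = -3
(x ⊛ y)[1] = 0
(x ⊛ y)[2] = -3

x ⊛ y = [-3, 0, -3]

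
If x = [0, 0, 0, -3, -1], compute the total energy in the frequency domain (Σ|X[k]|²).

Parseval: Σ|x[n]|² = (1/N)Σ|X[k]|², so Σ|X[k]|² = N·Σ|x[n]|² = 5·10.0000

Σ|X[k]|² = N·Σ|x[n]|² = 5·10.0000 = 50.0000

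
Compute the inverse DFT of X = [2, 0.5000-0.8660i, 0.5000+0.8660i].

x[n] = (1/3) Σ(k=0 to 2) X[k] · e^(2πikn/3)

Computing each x[n]:
x[0] = 1
x[1] = 1
x[2] = 0

x = [1, 1, 0]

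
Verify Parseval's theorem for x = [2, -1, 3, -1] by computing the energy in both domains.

Time domain:
Σ|x[n]|² = |2|² + |-1|² + |3|² + |-1|² = 15.0000

Frequency domain:
(1/4)Σ|X[k]|² = (1/4)(|3|² + |-1|² + |7|² + |-1|²) = (1/4)·60.0000 = 15.0000

Both sides agree, confirming Parseval's theorem.

Σ|x[n]|² = (1/N)Σ|X[k]|² = 15.0000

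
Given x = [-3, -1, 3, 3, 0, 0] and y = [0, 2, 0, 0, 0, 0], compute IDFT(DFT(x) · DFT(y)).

(x ⊛ y)[n] = Σ(m=0 to 5) x[m] · y[(n-m) mod 6]

Computing each output sample:
(x ⊛ y)[0] = 0
(x ⊛ y)[1] = -6
(x ⊛ y)[2] = -2
(x ⊛ y)[3] = 6
(x ⊛ y)[4] = 6
(x ⊛ y)[5] = 0

x ⊛ y = [0, -6, -2, 6, 6, 0]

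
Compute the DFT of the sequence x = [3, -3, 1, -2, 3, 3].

X[k] = Σ(n=0 to 5) x[n] · ω_6^(nk)
where ω_6 = e^(-2πi/6)

Computing each X[k]:
X[0] = 5
X[1] = 3.0000+6.9282i
X[2] = -1.0000+3.4641i
X[3] = 9
X[4] = -1.0000-3.4641i
X[5] = 3.0000-6.9282i

X = [5, 3.0000+6.9282i, -1.0000+3.4641i, 9, -1.0000-3.4641i, 3.0000-6.9282i]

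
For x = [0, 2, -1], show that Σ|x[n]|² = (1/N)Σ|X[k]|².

Time domain:
Σ|x[n]|² = |0|² + |2|² + |-1|² = 5.0000

Frequency domain:
(1/3)Σ|X[k]|² = (1/3)(|1|² + |-0.5000-2.5981i|² + |-0.5000+2.5981i|²) = (1/3)·15.0000 = 5.0000

Both sides agree, confirming Parseval's theorem.

Σ|x[n]|² = (1/N)Σ|X[k]|² = 5.0000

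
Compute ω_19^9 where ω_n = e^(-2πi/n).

ω_19^9 = e^(-2πi·9/19)
= cos(-2π·9/19) + i·sin(-2π·9/19)
= cos(-18π/19) + i·sin(-18π/19)

ω_19^9 = cos(-18π/19) + i·sin(-18π/19) = -0.9864-0.1646i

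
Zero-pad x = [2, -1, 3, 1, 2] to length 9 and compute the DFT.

Original 5-point DFT: [7, -0.9271+1.6776i, 2.4271+3.6655i, 2.4271-3.6655i, -0.9271-1.6776i]
Zero-padded 9-point DFT provides frequency interpolation.

DFT_9([x, 0, ...]) = [7, -0.6245-3.8617i, 0.0394+2.1103i, 1.0000+1.7321i, 5.0851+3.3740i, 5.0851-3.3740i, 1.0000-1.7321i, 0.0394-2.1103i, -0.6245+3.8617i]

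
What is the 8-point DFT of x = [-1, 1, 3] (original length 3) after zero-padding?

Original 3-point DFT: [3, -3.0000+1.7321i, -3.0000-1.7321i]
Zero-padded 8-point DFT provides frequency interpolation.

DFT_8([x, 0, ...]) = [3, -0.2929-3.7071i, -4-1i, -1.7071+2.2929i, 1, -1.7071-2.2929i, -4+1i, -0.2929+3.7071i]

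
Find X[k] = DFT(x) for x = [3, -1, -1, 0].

X[k] = Σ(n=0 to 3) x[n] · ω_4^(nk)
where ω_4 = e^(-2πi/4)

Computing each X[k]:
X[0] = 1
X[1] = 4+1i
X[2] = 3
X[3] = 4-1i

X = [1, 4+1i, 3, 4-1i]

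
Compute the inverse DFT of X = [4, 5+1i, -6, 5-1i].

x[n] = (1/4) Σ(k=0 to 3) X[k] · e^(2πikn/4)

Computing each x[n]:
x[0] = 2
x[1] = 2
x[2] = -3
x[3] = 3

x = [2, 2, -3, 3]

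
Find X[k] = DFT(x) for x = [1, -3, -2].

X[k] = Σ(n=0 to 2) x[n] · ω_3^(nk)
where ω_3 = e^(-2πi/3)

Computing each X[k]:
X[0] = -4
X[1] = 3.5000+0.8660i
X[2] = 3.5000-0.8660i

X = [-4, 3.5000+0.8660i, 3.5000-0.8660i]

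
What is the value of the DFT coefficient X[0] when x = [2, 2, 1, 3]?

X[0] = Σ(n=0 to 3) x[n] · ω_4^0 = Σ x[n]
= (2) + (2) + (1) + (3)

X[0] = 8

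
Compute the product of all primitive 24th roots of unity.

The primitive 24th roots of unity are ω_24^k for k coprime to 24: k ∈ {1, 5, 7, 11, 13, 17, 19, 23}
Their product equals the constant term of the cyclotomic polynomial Φ_24(x) up to sign.
For n ≥ 3, the product of all primitive nth roots of unity is 1. (For n=1 it is 1; for n=2 it is -1.)

1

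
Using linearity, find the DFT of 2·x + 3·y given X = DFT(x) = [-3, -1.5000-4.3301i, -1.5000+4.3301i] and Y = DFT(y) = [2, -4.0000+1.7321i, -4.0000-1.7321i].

By linearity: DFT(2x + 3y) = 2·DFT(x) + 3·DFT(y)
= 2·[-3, -1.5000-4.3301i, -1.5000+4.3301i] + 3·[2, -4.0000+1.7321i, -4.0000-1.7321i]

Computing element-wise:
Z[0] = 2·(-3) + 3·(2) = 0
Z[1] = 2·(-1.5000-4.3301i) + 3·(-4.0000+1.7321i) = -15.0000-3.4639i
Z[2] = 2·(-1.5000+4.3301i) + 3·(-4.0000-1.7321i) = -15.0000+3.4639i

DFT(2x + 3y) = 2·X + 3·Y = [0, -15.0000-3.4639i, -15.0000+3.4639i]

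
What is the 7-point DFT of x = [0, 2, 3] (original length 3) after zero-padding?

Original 3-point DFT: [5, -2.5000+0.8660i, -2.5000-0.8660i]
Zero-padded 7-point DFT provides frequency interpolation.

DFT_7([x, 0, ...]) = [5, 0.5794-4.4884i, -3.1479-0.6482i, 0.0685+1.4777i, 0.0685-1.4777i, -3.1479+0.6482i, 0.5794+4.4884i]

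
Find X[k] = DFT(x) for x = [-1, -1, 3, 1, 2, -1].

X[k] = Σ(n=0 to 5) x[n] · ω_6^(nk)
where ω_6 = e^(-2πi/6)

Computing each X[k]:
X[0] = 3
X[1] = -5.5000-0.8660i
X[2] = -1.5000+0.8660i
X[3] = 5
X[4] = -1.5000-0.8660i
X[5] = -5.5000+0.8660i

X = [3, -5.5000-0.8660i, -1.5000+0.8660i, 5, -1.5000-0.8660i, -5.5000+0.8660i]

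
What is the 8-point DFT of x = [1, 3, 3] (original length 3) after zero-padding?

Original 3-point DFT: [7, -2, -2]
Zero-padded 8-point DFT provides frequency interpolation.

DFT_8([x, 0, ...]) = [7, 3.1213-5.1213i, -2-3i, -1.1213+0.8787i, 1, -1.1213-0.8787i, -2+3i, 3.1213+5.1213i]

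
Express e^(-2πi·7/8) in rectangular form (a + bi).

ω_8^7 = e^(-2πi·7/8)
= cos(-2π·7/8) + i·sin(-2π·7/8)
= cos(-14π/8) + i·sin(-14π/8)

ω_8^7 = cos(-14π/8) + i·sin(-14π/8) = 0.7071+0.7071i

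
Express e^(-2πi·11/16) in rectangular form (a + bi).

ω_16^11 = e^(-2πi·11/16)
= cos(-2π·11/16) + i·sin(-2π·11/16)
= cos(-22π/16) + i·sin(-22π/16)

ω_16^11 = cos(-22π/16) + i·sin(-22π/16) = -0.3827+0.9239i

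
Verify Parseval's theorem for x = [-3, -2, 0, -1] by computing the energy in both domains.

Time domain:
Σ|x[n]|² = |-3|² + |-2|² + |0|² + |-1|² = 14.0000

Frequency domain:
(1/4)Σ|X[k]|² = (1/4)(|-6|² + |-3+1i|² + |0|² + |-3-1i|²) = (1/4)·56.0000 = 14.0000

Both sides agree, confirming Parseval's theorem.

Σ|x[n]|² = (1/N)Σ|X[k]|² = 14.0000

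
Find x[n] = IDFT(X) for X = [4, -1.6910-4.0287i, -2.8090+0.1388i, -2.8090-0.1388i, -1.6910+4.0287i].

x[n] = (1/5) Σ(k=0 to 4) X[k] · e^(2πikn/5)

Computing each x[n]:
x[0] = -1
x[1] = 3
x[2] = 2
x[3] = 0
x[4] = 0

x = [-1, 3, 2, 0, 0]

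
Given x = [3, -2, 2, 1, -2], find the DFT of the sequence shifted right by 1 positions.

Time shift by 1: X_shifted[k] = ω_5^(1k) · X[k]
Shifted x = [-2, 3, -2, 2, 1]

DFT(x[n-1]) = [2, -0.7639+0.4490i, -5.2361-4.9798i, -5.2361+4.9798i, -0.7639-0.4490i]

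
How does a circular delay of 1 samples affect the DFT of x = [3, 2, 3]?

Time shift by 1: X_shifted[k] = ω_3^(1k) · X[k]
Shifted x = [3, 3, 2]

DFT(x[n-1]) = [8, 0.5000-0.8660i, 0.5000+0.8660i]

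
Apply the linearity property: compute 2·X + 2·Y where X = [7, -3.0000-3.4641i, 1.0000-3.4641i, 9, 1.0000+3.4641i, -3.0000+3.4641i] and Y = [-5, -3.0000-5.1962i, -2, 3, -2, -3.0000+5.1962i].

By linearity: DFT(2x + 2y) = 2·DFT(x) + 2·DFT(y)
= 2·[7, -3.0000-3.4641i, 1.0000-3.4641i, 9, 1.0000+3.4641i, -3.0000+3.4641i] + 2·[-5, -3.0000-5.1962i, -2, 3, -2, -3.0000+5.1962i]

Computing element-wise:
Z[0] = 2·(7) + 2·(-5) = 4
Z[1] = 2·(-3.0000-3.4641i) + 2·(-3.0000-5.1962i) = -12.0000-17.3206i
Z[2] = 2·(1.0000-3.4641i) + 2·(-2) = -2.0000-6.9282i
Z[3] = 2·(9) + 2·(3) = 24
Z[4] = 2·(1.0000+3.4641i) + 2·(-2) = -2.0000+6.9282i
Z[5] = 2·(-3.0000+3.4641i) + 2·(-3.0000+5.1962i) = -12.0000+17.3206i

DFT(2x + 2y) = 2·X + 2·Y = [4, -12.0000-17.3206i, -2.0000-6.9282i, 24, -2.0000+6.9282i, -12.0000+17.3206i]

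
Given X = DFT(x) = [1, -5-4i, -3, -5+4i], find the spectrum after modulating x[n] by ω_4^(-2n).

Modulation property: DFT(ω_4^(-2n)·x[n]) = X[(k-2) mod 4], so circularly shift X by 2 positions.

X[k-2] = [-3, -5+4i, 1, -5-4i]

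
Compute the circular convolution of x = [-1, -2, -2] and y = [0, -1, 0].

(x ⊛ y)[n] = Σ(m=0 to 2) x[m] · y[(n-m) mod 3]

Computing each output sample:
(x ⊛ y)[0] = 2
(x ⊛ y)[1] = 1
(x ⊛ y)[2] = 2

x ⊛ y = [2, 1, 2]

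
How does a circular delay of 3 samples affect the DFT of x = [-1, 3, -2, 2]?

Time shift by 3: X_shifted[k] = ω_4^(3k) · X[k]
Shifted x = [3, -2, 2, -1]

DFT(x[n-3]) = [2, 1+1i, 8, 1-1i]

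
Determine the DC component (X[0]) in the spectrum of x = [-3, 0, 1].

X[0] = Σ(n=0 to 2) x[n] · ω_3^0 = Σ x[n]
= (-3) + (0) + (1)

X[0] = -2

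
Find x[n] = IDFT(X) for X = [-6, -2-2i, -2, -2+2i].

x[n] = (1/4) Σ(k=0 to 3) X[k] · e^(2πikn/4)

Computing each x[n]:
x[0] = -3
x[1] = 0
x[2] = -1
x[3] = -2

x = [-3, 0, -1, -2]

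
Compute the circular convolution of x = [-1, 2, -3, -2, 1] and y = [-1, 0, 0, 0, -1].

(x ⊛ y)[n] = Σ(m=0 to 4) x[m] · y[(n-m) mod 5]

Computing each output sample:
(x ⊛ y)[0] = -1
(x ⊛ y)[1] = 1
(x ⊛ y)[2] = 5
(x ⊛ y)[3] = 1
(x ⊛ y)[4] = 0

x ⊛ y = [-1, 1, 5, 1, 0]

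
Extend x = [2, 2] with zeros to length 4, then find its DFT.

Original 2-point DFT: [4, 0]
Zero-padded 4-point DFT provides frequency interpolation.

DFT_4([x, 0, ...]) = [4, 2-2i, 0, 2+2i]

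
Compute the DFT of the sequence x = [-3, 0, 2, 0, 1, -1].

X[k] = Σ(n=0 to 5) x[n] · ω_6^(nk)
where ω_6 = e^(-2πi/6)

Computing each X[k]:
X[0] = -1
X[1] = -5.0000-1.7321i
X[2] = -4
X[3] = 1
X[4] = -4
X[5] = -5.0000+1.7321i

X = [-1, -5.0000-1.7321i, -4, 1, -4, -5.0000+1.7321i]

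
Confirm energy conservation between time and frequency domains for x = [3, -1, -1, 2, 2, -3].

Time domain:
Σ|x[n]|² = |3|² + |-1|² + |-1|² + |2|² + |2|² + |-3|² = 28.0000

Frequency domain:
(1/6)Σ|X[k]|² = (1/6)(|2|² + |-1.5000+0.8660i|² + |6.5000-4.3301i|² + |6|² + |6.5000+4.3301i|² + |-1.5000-0.8660i|²) = (1/6)·168.0000 = 28.0000

Both sides agree, confirming Parseval's theorem.

Σ|x[n]|² = (1/N)Σ|X[k]|² = 28.0000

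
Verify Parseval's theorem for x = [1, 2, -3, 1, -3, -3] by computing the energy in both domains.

Time domain:
Σ|x[n]|² = |1|² + |2|² + |-3|² + |1|² + |-3|² + |-3|² = 33.0000

Frequency domain:
(1/6)Σ|X[k]|² = (1/6)(|-5|² + |2.5000-4.3301i|² + |5.5000-4.3301i|² + |-5|² + |5.5000+4.3301i|² + |2.5000+4.3301i|²) = (1/6)·198.0000 = 33.0000

Both sides agree, confirming Parseval's theorem.

Σ|x[n]|² = (1/N)Σ|X[k]|² = 33.0000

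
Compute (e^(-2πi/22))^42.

Since ω_22^22 = 1, powers reduce modulo 22.
42 mod 22 = 20
So ω_22^42 = ω_22^20 = e^(-2πi·20/22)

ω_22^42 = ω_22^20 = 0.8413+0.5406i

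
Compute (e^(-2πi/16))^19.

Since ω_16^16 = 1, powers reduce modulo 16.
19 mod 16 = 3
So ω_16^19 = ω_16^3 = e^(-2πi·3/16)

ω_16^19 = ω_16^3 = 0.3827-0.9239i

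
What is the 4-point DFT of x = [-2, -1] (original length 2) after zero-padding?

Original 2-point DFT: [-3, -1]
Zero-padded 4-point DFT provides frequency interpolation.

DFT_4([x, 0, ...]) = [-3, -2+1i, -1, -2-1i]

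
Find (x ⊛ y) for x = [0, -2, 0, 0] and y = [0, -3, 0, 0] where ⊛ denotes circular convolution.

(x ⊛ y)[n] = Σ(m=0 to 3) x[m] · y[(n-m) mod 4]

Computing each output sample:
(x ⊛ y)[0] = 0
(x ⊛ y)[1] = 0
(x ⊛ y)[2] = 6
(x ⊛ y)[3] = 0

x ⊛ y = [0, 0, 6, 0]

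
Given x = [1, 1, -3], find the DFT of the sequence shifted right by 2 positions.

Time shift by 2: X_shifted[k] = ω_3^(2k) · X[k]
Shifted x = [1, -3, 1]

DFT(x[n-2]) = [-1, 2.0000+3.4641i, 2.0000-3.4641i]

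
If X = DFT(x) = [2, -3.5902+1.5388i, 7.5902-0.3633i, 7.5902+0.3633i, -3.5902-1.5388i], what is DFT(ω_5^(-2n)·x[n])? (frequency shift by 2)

Modulation property: DFT(ω_5^(-2n)·x[n]) = X[(k-2) mod 5], so circularly shift X by 2 positions.

X[k-2] = [7.5902+0.3633i, -3.5902-1.5388i, 2, -3.5902+1.5388i, 7.5902-0.3633i]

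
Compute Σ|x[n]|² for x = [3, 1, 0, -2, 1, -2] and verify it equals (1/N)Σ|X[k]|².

Time domain:
Σ|x[n]|² = |3|² + |1|² + |0|² + |-2|² + |1|² + |-2|² = 19.0000

Frequency domain:
(1/6)Σ|X[k]|² = (1/6)(|1|² + |4.0000-1.7321i|² + |1.0000-3.4641i|² + |7|² + |1.0000+3.4641i|² + |4.0000+1.7321i|²) = (1/6)·114.0000 = 19.0000

Both sides agree, confirming Parseval's theorem.

Σ|x[n]|² = (1/N)Σ|X[k]|² = 19.0000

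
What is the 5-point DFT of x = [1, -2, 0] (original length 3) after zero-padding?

Original 3-point DFT: [-1, 2.0000+1.7321i, 2.0000-1.7321i]
Zero-padded 5-point DFT provides frequency interpolation.

DFT_5([x, 0, ...]) = [-1, 0.3820+1.9021i, 2.6180+1.1756i, 2.6180-1.1756i, 0.3820-1.9021i]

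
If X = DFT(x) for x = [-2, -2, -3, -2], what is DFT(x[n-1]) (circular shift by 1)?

Time shift by 1: X_shifted[k] = ω_4^(1k) · X[k]
Shifted x = [-2, -2, -2, -3]

DFT(x[n-1]) = [-9, -1i, 1, 1i]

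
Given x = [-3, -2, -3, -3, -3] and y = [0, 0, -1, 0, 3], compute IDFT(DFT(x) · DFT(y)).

(x ⊛ y)[n] = Σ(m=0 to 4) x[m] · y[(n-m) mod 5]

Computing each output sample:
(x ⊛ y)[0] = -3
(x ⊛ y)[1] = -6
(x ⊛ y)[2] = -6
(x ⊛ y)[3] = -7
(x ⊛ y)[4] = -6

x ⊛ y = [-3, -6, -6, -7, -6]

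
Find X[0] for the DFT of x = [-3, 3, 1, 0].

X[0] = Σ(n=0 to 3) x[n] · ω_4^0 = Σ x[n]
= (-3) + (3) + (1) + (0)

X[0] = 1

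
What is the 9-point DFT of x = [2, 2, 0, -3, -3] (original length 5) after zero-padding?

Original 5-point DFT: [-2, 4.1180-6.5186i, 1.8820-0.0858i, 1.8820+0.0858i, 4.1180+6.5186i]
Zero-padded 9-point DFT provides frequency interpolation.

DFT_9([x, 0, ...]) = [-2, 7.8512+2.3386i, 1.5492-6.4961i, -0.5000+0.8660i, 1.0997-1.0404i, 1.0997+1.0404i, -0.5000-0.8660i, 1.5492+6.4961i, 7.8512-2.3386i]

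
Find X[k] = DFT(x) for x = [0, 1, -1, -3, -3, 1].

X[k] = Σ(n=0 to 5) x[n] · ω_6^(nk)
where ω_6 = e^(-2πi/6)

Computing each X[k]:
X[0] = -5
X[1] = 6.0000-1.7321i
X[2] = -2.0000+1.7321i
X[3] = -3
X[4] = -2.0000-1.7321i
X[5] = 6.0000+1.7321i

X = [-5, 6.0000-1.7321i, -2.0000+1.7321i, -3, -2.0000-1.7321i, 6.0000+1.7321i]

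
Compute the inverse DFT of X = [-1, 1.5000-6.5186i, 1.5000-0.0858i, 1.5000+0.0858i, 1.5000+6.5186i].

x[n] = (1/5) Σ(k=0 to 4) X[k] · e^(2πikn/5)

Computing each x[n]:
x[0] = 1
x[1] = 2
x[2] = 1
x[3] = -2
x[4] = -3

x = [1, 2, 1, -2, -3]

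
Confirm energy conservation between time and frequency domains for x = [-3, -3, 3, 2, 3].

Time domain:
Σ|x[n]|² = |-3|² + |-3|² + |3|² + |2|² + |3|² = 40.0000

Frequency domain:
(1/5)Σ|X[k]|² = (1/5)(|2|² + |-7.0451+5.1186i|² + |-1.4549+4.4778i|² + |-1.4549-4.4778i|² + |-7.0451-5.1186i|²) = (1/5)·200.0000 = 40.0000

Both sides agree, confirming Parseval's theorem.

Σ|x[n]|² = (1/N)Σ|X[k]|² = 40.0000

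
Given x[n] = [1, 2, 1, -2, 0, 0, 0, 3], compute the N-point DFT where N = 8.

X[k] = Σ(n=0 to 7) x[n] · ω_8^(nk)
where ω_8 = e^(-2πi/8)

Computing each X[k]:
X[0] = 5
X[1] = 5.9497+1.1213i
X[2] = -1i
X[3] = -3.9497+3.1213i
X[4] = -1
X[5] = -3.9497-3.1213i
X[6] = 1i
X[7] = 5.9497-1.1213i

X = [5, 5.9497+1.1213i, -1i, -3.9497+3.1213i, -1, -3.9497-3.1213i, 1i, 5.9497-1.1213i]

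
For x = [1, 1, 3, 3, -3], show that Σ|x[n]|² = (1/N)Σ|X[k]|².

Time domain:
Σ|x[n]|² = |1|² + |1|² + |3|² + |3|² + |-3|² = 29.0000

Frequency domain:
(1/5)Σ|X[k]|² = (1/5)(|5|² + |-4.4721-3.8042i|² + |4.4721-2.3511i|² + |4.4721+2.3511i|² + |-4.4721+3.8042i|²) = (1/5)·145.0000 = 29.0000

Both sides agree, confirming Parseval's theorem.

Σ|x[n]|² = (1/N)Σ|X[k]|² = 29.0000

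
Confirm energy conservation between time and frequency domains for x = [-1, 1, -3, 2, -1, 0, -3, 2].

Time domain:
Σ|x[n]|² = |-1|² + |1|² + |-3|² + |2|² + |-1|² + |0|² + |-3|² + |2|² = 29.0000

Frequency domain:
(1/8)Σ|X[k]|² = (1/8)(|-3|² + |0.7071-0.7071i|² + |4+3i|² + |-0.7071-0.7071i|² + |-13|² + |-0.7071+0.7071i|² + |4-3i|² + |0.7071+0.7071i|²) = (1/8)·232.0000 = 29.0000

Both sides agree, confirming Parseval's theorem.

Σ|x[n]|² = (1/N)Σ|X[k]|² = 29.0000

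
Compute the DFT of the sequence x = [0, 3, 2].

X[k] = Σ(n=0 to 2) x[n] · ω_3^(nk)
where ω_3 = e^(-2πi/3)

Computing each X[k]:
X[0] = 5
X[1] = -2.5000-0.8660i
X[2] = -2.5000+0.8660i

X = [5, -2.5000-0.8660i, -2.5000+0.8660i]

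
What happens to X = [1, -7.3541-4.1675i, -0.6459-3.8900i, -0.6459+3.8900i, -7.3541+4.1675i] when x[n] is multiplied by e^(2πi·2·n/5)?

Modulation property: DFT(ω_5^(-2n)·x[n]) = X[(k-2) mod 5], so circularly shift X by 2 positions.

X[k-2] = [-0.6459+3.8900i, -7.3541+4.1675i, 1, -7.3541-4.1675i, -0.6459-3.8900i]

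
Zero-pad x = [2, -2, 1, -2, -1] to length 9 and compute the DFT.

Original 5-point DFT: [-2, 1.8820-0.8123i, 4.1180+3.4410i, 4.1180-3.4410i, 1.8820+0.8123i]
Zero-padded 9-point DFT provides frequency interpolation.

DFT_9([x, 0, ...]) = [-2, 2.5813+2.3748i, 0.9470-0.7472i, 1.0000+3.4641i, 5.4718+2.0741i, 5.4718-2.0741i, 1.0000-3.4641i, 0.9470+0.7472i, 2.5813-2.3748i]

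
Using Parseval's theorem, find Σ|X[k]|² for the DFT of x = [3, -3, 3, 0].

Parseval: Σ|x[n]|² = (1/N)Σ|X[k]|², so Σ|X[k]|² = N·Σ|x[n]|² = 4·27.0000

Σ|X[k]|² = N·Σ|x[n]|² = 4·27.0000 = 108.0000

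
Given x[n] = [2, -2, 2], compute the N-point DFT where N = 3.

X[k] = Σ(n=0 to 2) x[n] · ω_3^(nk)
where ω_3 = e^(-2πi/3)

Computing each X[k]:
X[0] = 2
X[1] = 2.0000+3.4641i
X[2] = 2.0000-3.4641i

X = [2, 2.0000+3.4641i, 2.0000-3.4641i]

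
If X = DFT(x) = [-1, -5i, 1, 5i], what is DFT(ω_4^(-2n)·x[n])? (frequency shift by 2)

Modulation property: DFT(ω_4^(-2n)·x[n]) = X[(k-2) mod 4], so circularly shift X by 2 positions.

X[k-2] = [1, 5i, -1, -5i]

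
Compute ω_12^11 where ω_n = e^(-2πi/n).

ω_12^11 = e^(-2πi·11/12)
= cos(-2π·11/12) + i·sin(-2π·11/12)
= cos(-22π/12) + i·sin(-22π/12)

ω_12^11 = cos(-22π/12) + i·sin(-22π/12) = 0.8660+0.5000i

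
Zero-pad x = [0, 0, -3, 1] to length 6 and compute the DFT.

Original 4-point DFT: [-2, 3+1i, -4, 3-1i]
Zero-padded 6-point DFT provides frequency interpolation.

DFT_6([x, 0, ...]) = [-2, 0.5000+2.5981i, 2.5000-2.5981i, -4, 2.5000+2.5981i, 0.5000-2.5981i]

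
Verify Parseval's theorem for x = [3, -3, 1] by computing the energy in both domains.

Time domain:
Σ|x[n]|² = |3|² + |-3|² + |1|² = 19.0000

Frequency domain:
(1/3)Σ|X[k]|² = (1/3)(|1|² + |4.0000+3.4641i|² + |4.0000-3.4641i|²) = (1/3)·57.0000 = 19.0000

Both sides agree, confirming Parseval's theorem.

Σ|x[n]|² = (1/N)Σ|X[k]|² = 19.0000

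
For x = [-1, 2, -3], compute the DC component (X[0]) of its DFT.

X[0] = Σ(n=0 to 2) x[n] · ω_3^0 = Σ x[n]
= (-1) + (2) + (-3)

X[0] = -2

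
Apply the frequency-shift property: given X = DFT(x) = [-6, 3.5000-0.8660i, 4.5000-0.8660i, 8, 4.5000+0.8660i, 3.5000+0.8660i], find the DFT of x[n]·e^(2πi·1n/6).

Modulation property: DFT(ω_6^(-1n)·x[n]) = X[(k-1) mod 6], so circularly shift X by 1 positions.

X[k-1] = [3.5000+0.8660i, -6, 3.5000-0.8660i, 4.5000-0.8660i, 8, 4.5000+0.8660i]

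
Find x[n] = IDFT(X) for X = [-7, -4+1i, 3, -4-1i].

x[n] = (1/4) Σ(k=0 to 3) X[k] · e^(2πikn/4)

Computing each x[n]:
x[0] = -3
x[1] = -3
x[2] = 1
x[3] = -2

x = [-3, -3, 1, -2]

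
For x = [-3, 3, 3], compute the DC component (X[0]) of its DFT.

X[0] = Σ(n=0 to 2) x[n] · ω_3^0 = Σ x[n]
= (-3) + (3) + (3)

X[0] = 3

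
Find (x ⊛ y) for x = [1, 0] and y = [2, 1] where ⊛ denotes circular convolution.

(x ⊛ y)[n] = Σ(m=0 to 1) x[m] · y[(n-m) mod 2]

Computing each output sample:
(x ⊛ y)[0] = 2
(x ⊛ y)[1] = 1

x ⊛ y = [2, 1]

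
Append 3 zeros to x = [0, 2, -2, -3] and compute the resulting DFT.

Original 4-point DFT: [-3, 2-5i, -1, 2+5i]
Zero-padded 7-point DFT provides frequency interpolation.

DFT_7([x, 0, ...]) = [-3, 4.3949+1.6878i, -0.5136-5.1631i, -2.3814+0.4934i, -2.3814-0.4934i, -0.5136+5.1631i, 4.3949-1.6878i]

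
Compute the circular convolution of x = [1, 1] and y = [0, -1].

(x ⊛ y)[n] = Σ(m=0 to 1) x[m] · y[(n-m) mod 2]

Computing each output sample:
(x ⊛ y)[0] = -1
(x ⊛ y)[1] = -1

x ⊛ y = [-1, -1]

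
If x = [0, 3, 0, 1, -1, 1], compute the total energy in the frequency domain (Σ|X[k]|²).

Parseval: Σ|x[n]|² = (1/N)Σ|X[k]|², so Σ|X[k]|² = N·Σ|x[n]|² = 6·12.0000

Σ|X[k]|² = N·Σ|x[n]|² = 6·12.0000 = 72.0000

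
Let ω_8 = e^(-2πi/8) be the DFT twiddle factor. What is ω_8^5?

ω_8^5 = e^(-2πi·5/8)
= cos(-2π·5/8) + i·sin(-2π·5/8)
= cos(-10π/8) + i·sin(-10π/8)

ω_8^5 = cos(-10π/8) + i·sin(-10π/8) = -0.7071+0.7071i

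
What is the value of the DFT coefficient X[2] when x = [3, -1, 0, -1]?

X[2] = Σ(n=0 to 3) x[n] · ω_4^(2n) where ω_4 = e^(-2πi/4)
= (3)·ω_4^0 + (-1)·ω_4^2 + (0)·ω_4^4 + (-1)·ω_4^6

X[2] = 5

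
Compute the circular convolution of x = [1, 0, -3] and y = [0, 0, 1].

(x ⊛ y)[n] = Σ(m=0 to 2) x[m] · y[(n-m) mod 3]

Computing each output sample:
(x ⊛ y)[0] = 0
(x ⊛ y)[1] = -3
(x ⊛ y)[2] = 1

x ⊛ y = [0, -3, 1]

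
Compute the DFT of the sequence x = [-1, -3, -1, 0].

X[k] = Σ(n=0 to 3) x[n] · ω_4^(nk)
where ω_4 = e^(-2πi/4)

Computing each X[k]:
X[0] = -5
X[1] = 3i
X[2] = 1
X[3] = -3i

X = [-5, 3i, 1, -3i]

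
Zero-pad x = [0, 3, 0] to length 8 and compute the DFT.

Original 3-point DFT: [3, -1.5000-2.5981i, -1.5000+2.5981i]
Zero-padded 8-point DFT provides frequency interpolation.

DFT_8([x, 0, ...]) = [3, 2.1213-2.1213i, -3i, -2.1213-2.1213i, -3, -2.1213+2.1213i, 3i, 2.1213+2.1213i]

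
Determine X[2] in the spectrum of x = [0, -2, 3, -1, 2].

X[2] = Σ(n=0 to 4) x[n] · ω_5^(2n) where ω_5 = e^(-2πi/5)
= (0)·ω_5^0 + (-2)·ω_5^2 + (3)·ω_5^4 + (-1)·ω_5^6 + (2)·ω_5^8

X[2] = 0.6180+6.1554i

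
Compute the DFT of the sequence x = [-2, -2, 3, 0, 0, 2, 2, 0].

X[k] = Σ(n=0 to 7) x[n] · ω_8^(nk)
where ω_8 = e^(-2πi/8)

Computing each X[k]:
X[0] = 3
X[1] = -4.8284+1.8284i
X[2] = -7
X[3] = 0.8284+3.8284i
X[4] = 3
X[5] = 0.8284-3.8284i
X[6] = -7
X[7] = -4.8284-1.8284i

X = [3, -4.8284+1.8284i, -7, 0.8284+3.8284i, 3, 0.8284-3.8284i, -7, -4.8284-1.8284i]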